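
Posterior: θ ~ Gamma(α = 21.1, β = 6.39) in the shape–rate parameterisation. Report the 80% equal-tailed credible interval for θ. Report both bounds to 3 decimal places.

Posterior: Gamma(shape 21.1, rate 6.39).
Equal-tailed 80% interval: Gamma(21.1, 6.39) quantiles at 0.1 and 0.9.
Posterior mean ≈ 3.302, SD ≈ 0.719; a Normal approximation gives roughly [2.381, 4.223].
Exact: lower = 2.421; upper = 4.250.

[2.421, 4.250]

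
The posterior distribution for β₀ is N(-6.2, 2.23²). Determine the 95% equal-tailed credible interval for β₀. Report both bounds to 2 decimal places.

[-10.57, -1.83]

The posterior is symmetric, so the 95% equal-tailed interval is β₀ = -6.2 ± z·2.23 with z = 1.960.
Half-width: 1.960 × 2.23 = 4.37.
-6.2 − 4.37 = -10.57; -6.2 + 4.37 = -1.83.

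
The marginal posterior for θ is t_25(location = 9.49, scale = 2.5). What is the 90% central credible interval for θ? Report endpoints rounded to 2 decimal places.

[5.22, 13.76]

The t_25 distribution is symmetric; the 90% interval is 9.49 ± t·2.5 with t_{0.95,25} = 1.708.
Half-width: 1.708 × 2.5 = 4.27.
9.49 − 4.27 = 5.22; 9.49 + 4.27 = 13.76.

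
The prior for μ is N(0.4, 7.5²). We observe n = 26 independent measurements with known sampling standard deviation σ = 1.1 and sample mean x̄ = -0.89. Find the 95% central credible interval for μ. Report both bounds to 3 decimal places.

Posterior precision = 1/7.5² + 26/1.1² = 0.0178 + 21.4876 = 21.5054, so posterior SD = 0.2156.
Posterior mean = (0.4/7.5² + 26·-0.89/1.1²) / 21.5054 = -0.8889.
Interval: -0.8889 ± 1.960 × 0.2156 → [-1.312, -0.466].

[-1.312, -0.466]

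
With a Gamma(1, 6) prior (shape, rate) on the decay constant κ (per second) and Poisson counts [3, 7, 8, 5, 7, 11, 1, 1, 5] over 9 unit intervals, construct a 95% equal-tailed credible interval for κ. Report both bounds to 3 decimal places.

[2.417, 4.243]

Posterior: Gamma(1+48, 6+9) = Gamma(49, 15) (shape, rate).
Equal-tailed 95% interval: Gamma(49, 15) quantiles at 0.025 and 0.975.
Posterior mean ≈ 3.267, SD ≈ 0.467; a Normal approximation gives roughly [2.352, 4.181].
Exact: lower = 2.417; upper = 4.243.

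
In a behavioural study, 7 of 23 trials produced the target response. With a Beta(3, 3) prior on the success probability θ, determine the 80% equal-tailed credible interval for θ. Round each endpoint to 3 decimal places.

Posterior: Beta(3+7, 3+16) = Beta(10, 19).
Equal-tailed 80% interval: the 0.1 and 0.9 quantiles of Beta(10, 19).
Posterior mean ≈ 0.345, SD ≈ 0.087; a Normal approximation gives roughly [0.234, 0.456].
Exact: F⁻¹(0.1) = 0.235; F⁻¹(0.9) = 0.459.

[0.235, 0.459]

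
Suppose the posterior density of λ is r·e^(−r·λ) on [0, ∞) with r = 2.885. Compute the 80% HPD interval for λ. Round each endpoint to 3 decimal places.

The exponential density is strictly decreasing on [0, ∞), so the HPD interval is anchored at 0: [0, q] with P(λ ≤ q) = 0.80.
q = −ln(1 − 0.80) / 2.885 = 1.6094 / 2.885 = 0.558.

[0.000, 0.558]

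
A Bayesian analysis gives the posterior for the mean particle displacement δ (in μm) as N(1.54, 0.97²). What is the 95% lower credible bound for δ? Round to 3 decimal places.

-0.056

Need L with P(δ ≥ L) = 0.95: L = 1.54 − z_{0.05}·0.97.
z = 1.645; L = 1.54 − 1.645 × 0.97 = -0.056.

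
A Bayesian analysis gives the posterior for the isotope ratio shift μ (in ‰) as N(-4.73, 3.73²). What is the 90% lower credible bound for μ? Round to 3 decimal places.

Need L with P(μ ≥ L) = 0.90: L = -4.73 − z_{0.1}·3.73.
z = 1.282; L = -4.73 − 1.282 × 3.73 = -9.510.

-9.510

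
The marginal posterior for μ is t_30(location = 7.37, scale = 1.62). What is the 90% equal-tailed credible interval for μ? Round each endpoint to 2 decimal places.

The t_30 distribution is symmetric; the 90% interval is 7.37 ± t·1.62 with t_{0.95,30} = 1.697.
Half-width: 1.697 × 1.62 = 2.75.
7.37 − 2.75 = 4.62; 7.37 + 2.75 = 10.12.

[4.62, 10.12]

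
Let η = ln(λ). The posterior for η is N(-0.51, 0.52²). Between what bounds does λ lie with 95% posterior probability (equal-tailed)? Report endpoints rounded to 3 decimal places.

[0.217, 1.664]

On the log scale the 95% interval is -0.51 ± 1.960 × 0.52 = [-1.5292, 0.5092].
Exponentiate: [e^-1.5292, e^0.5092] = [0.217, 1.664].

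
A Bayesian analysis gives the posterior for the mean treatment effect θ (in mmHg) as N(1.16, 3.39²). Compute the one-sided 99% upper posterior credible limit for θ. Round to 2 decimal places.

Need U with P(θ ≤ U) = 0.99: U = 1.16 + z_{0.01}·3.39.
z = 2.326; U = 1.16 + 2.326 × 3.39 = 9.05.

9.05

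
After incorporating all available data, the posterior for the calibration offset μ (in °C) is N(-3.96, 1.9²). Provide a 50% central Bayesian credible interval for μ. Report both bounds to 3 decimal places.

[-5.242, -2.678]

The posterior is symmetric, so the 50% equal-tailed interval is μ = -3.96 ± z·1.9 with z = 0.674.
Half-width: 0.674 × 1.9 = 1.282.
-3.96 − 1.282 = -5.242; -3.96 + 1.282 = -2.678.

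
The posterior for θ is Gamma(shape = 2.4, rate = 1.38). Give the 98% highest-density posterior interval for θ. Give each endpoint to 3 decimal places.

The posterior is unimodal and skewed, so the HPD interval has equal density at both endpoints and is the shortest 98% interval.
Solving f(0.046) = f(4.748) with F(4.748) − F(0.046) = 0.98 gives [0.046, 4.748].
For comparison, the equal-tailed interval is [0.180, 5.338]; the HPD is narrower and shifted toward the mode.

[0.046, 4.748]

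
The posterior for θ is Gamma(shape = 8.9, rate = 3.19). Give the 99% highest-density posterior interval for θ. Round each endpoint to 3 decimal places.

The posterior is unimodal and skewed, so the HPD interval has equal density at both endpoints and is the shortest 99% interval.
Solving f(0.830) = f(5.525) with F(5.525) − F(0.830) = 0.99 gives [0.830, 5.525].
For comparison, the equal-tailed interval is [0.964, 5.779]; the HPD is narrower and shifted toward the mode.

[0.830, 5.525]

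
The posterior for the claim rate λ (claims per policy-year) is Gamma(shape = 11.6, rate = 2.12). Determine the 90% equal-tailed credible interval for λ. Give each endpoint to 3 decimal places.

Posterior: Gamma(shape 11.6, rate 2.12).
Equal-tailed 90% interval: Gamma(11.6, 2.12) quantiles at 0.05 and 0.95.
Posterior mean ≈ 5.472, SD ≈ 1.607; a Normal approximation gives roughly [2.829, 8.114].
Exact: lower = 3.123; upper = 8.354.

[3.123, 8.354]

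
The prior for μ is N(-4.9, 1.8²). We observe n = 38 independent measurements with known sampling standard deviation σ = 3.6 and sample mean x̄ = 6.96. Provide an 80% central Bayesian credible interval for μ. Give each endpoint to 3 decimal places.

[5.119, 6.542]

Posterior precision = 1/1.8² + 38/3.6² = 0.3086 + 2.9321 = 3.2407, so posterior SD = 0.5555.
Posterior mean = (-4.9/1.8² + 38·6.96/3.6²) / 3.2407 = 5.8305.
Interval: 5.8305 ± 1.282 × 0.5555 → [5.119, 6.542].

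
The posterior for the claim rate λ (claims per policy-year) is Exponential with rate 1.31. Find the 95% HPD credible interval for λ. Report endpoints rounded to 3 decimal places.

The exponential density is strictly decreasing on [0, ∞), so the HPD interval is anchored at 0: [0, q] with P(λ ≤ q) = 0.95.
q = −ln(1 − 0.95) / 1.31 = 2.9957 / 1.31 = 2.287.

[0.000, 2.287]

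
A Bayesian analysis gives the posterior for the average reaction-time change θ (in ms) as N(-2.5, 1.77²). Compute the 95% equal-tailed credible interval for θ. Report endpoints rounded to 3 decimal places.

The posterior is symmetric, so the 95% equal-tailed interval is θ = -2.5 ± z·1.77 with z = 1.960.
Half-width: 1.960 × 1.77 = 3.469.
-2.5 − 3.469 = -5.969; -2.5 + 3.469 = 0.969.

[-5.969, 0.969]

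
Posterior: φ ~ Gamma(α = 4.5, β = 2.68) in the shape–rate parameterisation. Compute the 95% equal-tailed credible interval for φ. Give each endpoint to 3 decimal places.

[0.504, 3.549]

Posterior: Gamma(shape 4.5, rate 2.68).
Equal-tailed 95% interval: Gamma(4.5, 2.68) quantiles at 0.025 and 0.975.
Posterior mean ≈ 1.679, SD ≈ 0.792; a Normal approximation gives roughly [0.128, 3.230].
Exact: lower = 0.504; upper = 3.549.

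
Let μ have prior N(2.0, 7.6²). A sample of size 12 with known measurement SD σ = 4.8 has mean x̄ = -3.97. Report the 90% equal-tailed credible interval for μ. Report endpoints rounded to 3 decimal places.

[-6.020, -1.536]

Posterior precision = 1/7.6² + 12/4.8² = 0.0173 + 0.5208 = 0.5381, so posterior SD = 1.3632.
Posterior mean = (2.0/7.6² + 12·-3.97/4.8²) / 0.5381 = -3.7779.
Interval: -3.7779 ± 1.645 × 1.3632 → [-6.020, -1.536].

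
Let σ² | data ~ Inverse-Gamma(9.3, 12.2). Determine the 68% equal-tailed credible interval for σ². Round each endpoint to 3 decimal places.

Inverse-Gamma(9.3, 12.2) quantiles: F⁻¹(0.16) and F⁻¹(0.84).
Equivalently, 1/σ² ~ Gamma(9.3, rate = 12.2); invert its 0.84 and 0.16 quantiles.
Posterior mean ≈ 1.470, SD ≈ 0.544; a Normal approximation gives roughly [0.929, 2.011].
Exact: lower = 0.994; upper = 1.931.

[0.994, 1.931]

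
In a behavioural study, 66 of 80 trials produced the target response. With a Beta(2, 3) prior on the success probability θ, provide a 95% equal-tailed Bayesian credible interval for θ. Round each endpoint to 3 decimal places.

[0.709, 0.877]

Posterior: Beta(2+66, 3+14) = Beta(68, 17).
Equal-tailed 95% interval: the 0.025 and 0.975 quantiles of Beta(68, 17).
Posterior mean ≈ 0.800, SD ≈ 0.043; a Normal approximation gives roughly [0.715, 0.885].
Exact: F⁻¹(0.025) = 0.709; F⁻¹(0.975) = 0.877.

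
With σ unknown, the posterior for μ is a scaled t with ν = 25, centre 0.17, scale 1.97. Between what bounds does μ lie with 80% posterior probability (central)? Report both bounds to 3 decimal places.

[-2.423, 2.763]

The t_25 distribution is symmetric; the 80% interval is 0.17 ± t·1.97 with t_{0.9,25} = 1.316.
Half-width: 1.316 × 1.97 = 2.593.
0.17 − 2.593 = -2.423; 0.17 + 2.593 = 2.763.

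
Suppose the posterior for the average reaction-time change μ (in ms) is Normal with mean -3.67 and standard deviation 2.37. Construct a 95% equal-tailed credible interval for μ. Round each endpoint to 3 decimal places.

[-8.315, 0.975]

The posterior is symmetric, so the 95% equal-tailed interval is μ = -3.67 ± z·2.37 with z = 1.960.
Half-width: 1.960 × 2.37 = 4.645.
-3.67 − 4.645 = -8.315; -3.67 + 4.645 = 0.975.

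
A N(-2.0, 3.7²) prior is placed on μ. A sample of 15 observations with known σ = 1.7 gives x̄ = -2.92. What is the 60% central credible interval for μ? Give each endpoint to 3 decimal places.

[-3.274, -2.540]

Posterior precision = 1/3.7² + 15/1.7² = 0.0730 + 5.1903 = 5.2634, so posterior SD = 0.4359.
Posterior mean = (-2.0/3.7² + 15·-2.92/1.7²) / 5.2634 = -2.9072.
Interval: -2.9072 ± 0.842 × 0.4359 → [-3.274, -2.540].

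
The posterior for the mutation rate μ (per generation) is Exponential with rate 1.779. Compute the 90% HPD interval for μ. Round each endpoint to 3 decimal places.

[0.000, 1.294]

The exponential density is strictly decreasing on [0, ∞), so the HPD interval is anchored at 0: [0, q] with P(μ ≤ q) = 0.90.
q = −ln(1 − 0.90) / 1.779 = 2.3026 / 1.779 = 1.294.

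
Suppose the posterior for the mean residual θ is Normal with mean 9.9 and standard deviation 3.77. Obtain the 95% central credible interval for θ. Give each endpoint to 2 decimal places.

The posterior is symmetric, so the 95% equal-tailed interval is θ = 9.9 ± z·3.77 with z = 1.960.
Half-width: 1.960 × 3.77 = 7.39.
9.9 − 7.39 = 2.51; 9.9 + 7.39 = 17.29.

[2.51, 17.29]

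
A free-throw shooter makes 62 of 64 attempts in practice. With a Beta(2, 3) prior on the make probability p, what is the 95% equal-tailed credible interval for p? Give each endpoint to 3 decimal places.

Posterior: Beta(2+62, 3+2) = Beta(64, 5).
Equal-tailed 95% interval: the 0.025 and 0.975 quantiles of Beta(64, 5).
Posterior mean ≈ 0.928, SD ≈ 0.031; a Normal approximation gives roughly [0.867, 0.988].
Exact: F⁻¹(0.025) = 0.856; F⁻¹(0.975) = 0.976.

[0.856, 0.976]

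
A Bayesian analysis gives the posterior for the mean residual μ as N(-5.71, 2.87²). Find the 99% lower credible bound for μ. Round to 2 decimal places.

-12.39

Need L with P(μ ≥ L) = 0.99: L = -5.71 − z_{0.01}·2.87.
z = 2.326; L = -5.71 − 2.326 × 2.87 = -12.39.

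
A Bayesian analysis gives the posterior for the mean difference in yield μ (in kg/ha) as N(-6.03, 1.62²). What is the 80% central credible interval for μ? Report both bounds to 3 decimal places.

The posterior is symmetric, so the 80% equal-tailed interval is μ = -6.03 ± z·1.62 with z = 1.282.
Half-width: 1.282 × 1.62 = 2.076.
-6.03 − 2.076 = -8.106; -6.03 + 2.076 = -3.954.

[-8.106, -3.954]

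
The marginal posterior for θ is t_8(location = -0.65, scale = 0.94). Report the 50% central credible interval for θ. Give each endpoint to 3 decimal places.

[-1.314, 0.014]

The t_8 distribution is symmetric; the 50% interval is -0.65 ± t·0.94 with t_{0.75,8} = 0.706.
Half-width: 0.706 × 0.94 = 0.664.
-0.65 − 0.664 = -1.314; -0.65 + 0.664 = 0.014.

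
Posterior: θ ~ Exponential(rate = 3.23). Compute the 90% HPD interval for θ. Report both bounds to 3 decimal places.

[0.000, 0.713]

The exponential density is strictly decreasing on [0, ∞), so the HPD interval is anchored at 0: [0, q] with P(θ ≤ q) = 0.90.
q = −ln(1 − 0.90) / 3.23 = 2.3026 / 3.23 = 0.713.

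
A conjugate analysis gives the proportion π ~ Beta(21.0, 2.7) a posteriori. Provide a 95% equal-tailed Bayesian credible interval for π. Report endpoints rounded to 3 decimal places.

[0.734, 0.978]

Posterior: Beta(21.0, 2.7).
Equal-tailed 95% interval: the 0.025 and 0.975 quantiles of Beta(21.0, 2.7).
Posterior mean ≈ 0.886, SD ≈ 0.064; a Normal approximation gives roughly [0.761, 1.011].
Exact: F⁻¹(0.025) = 0.734; F⁻¹(0.975) = 0.978.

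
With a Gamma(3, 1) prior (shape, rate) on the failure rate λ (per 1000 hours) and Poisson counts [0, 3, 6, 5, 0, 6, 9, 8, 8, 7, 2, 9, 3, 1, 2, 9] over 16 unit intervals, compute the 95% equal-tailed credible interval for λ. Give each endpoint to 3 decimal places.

[3.784, 5.857]

Posterior: Gamma(3+78, 1+16) = Gamma(81, 17) (shape, rate).
Equal-tailed 95% interval: Gamma(81, 17) quantiles at 0.025 and 0.975.
Posterior mean ≈ 4.765, SD ≈ 0.529; a Normal approximation gives roughly [3.727, 5.802].
Exact: lower = 3.784; upper = 5.857.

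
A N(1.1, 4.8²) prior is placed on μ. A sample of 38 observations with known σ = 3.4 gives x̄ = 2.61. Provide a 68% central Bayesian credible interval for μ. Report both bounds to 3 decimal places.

[2.045, 3.135]

Posterior precision = 1/4.8² + 38/3.4² = 0.0434 + 3.2872 = 3.3306, so posterior SD = 0.5479.
Posterior mean = (1.1/4.8² + 38·2.61/3.4²) / 3.3306 = 2.5903.
Interval: 2.5903 ± 0.994 × 0.5479 → [2.045, 3.135].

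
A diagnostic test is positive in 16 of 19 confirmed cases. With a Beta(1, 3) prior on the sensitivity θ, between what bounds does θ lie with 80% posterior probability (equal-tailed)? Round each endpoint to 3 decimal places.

[0.619, 0.850]

Posterior: Beta(1+16, 3+3) = Beta(17, 6).
Equal-tailed 80% interval: the 0.1 and 0.9 quantiles of Beta(17, 6).
Posterior mean ≈ 0.739, SD ≈ 0.090; a Normal approximation gives roughly [0.624, 0.854].
Exact: F⁻¹(0.1) = 0.619; F⁻¹(0.9) = 0.850.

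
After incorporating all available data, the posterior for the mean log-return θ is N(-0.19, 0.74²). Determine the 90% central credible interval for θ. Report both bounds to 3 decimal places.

The posterior is symmetric, so the 90% equal-tailed interval is θ = -0.19 ± z·0.74 with z = 1.645.
Half-width: 1.645 × 0.74 = 1.217.
-0.19 − 1.217 = -1.407; -0.19 + 1.217 = 1.027.

[-1.407, 1.027]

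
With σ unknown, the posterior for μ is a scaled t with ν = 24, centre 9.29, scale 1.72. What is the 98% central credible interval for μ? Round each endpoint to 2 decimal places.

[5.00, 13.58]

The t_24 distribution is symmetric; the 98% interval is 9.29 ± t·1.72 with t_{0.99,24} = 2.492.
Half-width: 2.492 × 1.72 = 4.29.
9.29 − 4.29 = 5.00; 9.29 + 4.29 = 13.58.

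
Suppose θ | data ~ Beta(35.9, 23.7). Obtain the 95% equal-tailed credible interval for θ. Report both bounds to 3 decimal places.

Posterior: Beta(35.9, 23.7).
Equal-tailed 95% interval: the 0.025 and 0.975 quantiles of Beta(35.9, 23.7).
Posterior mean ≈ 0.602, SD ≈ 0.063; a Normal approximation gives roughly [0.479, 0.726].
Exact: F⁻¹(0.025) = 0.476; F⁻¹(0.975) = 0.722.

[0.476, 0.722]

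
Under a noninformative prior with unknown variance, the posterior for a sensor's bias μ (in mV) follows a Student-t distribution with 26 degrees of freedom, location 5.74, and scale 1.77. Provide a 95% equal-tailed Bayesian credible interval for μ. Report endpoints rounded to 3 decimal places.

[2.102, 9.378]

The t_26 distribution is symmetric; the 95% interval is 5.74 ± t·1.77 with t_{0.975,26} = 2.056.
Half-width: 2.056 × 1.77 = 3.638.
5.74 − 3.638 = 2.102; 5.74 + 3.638 = 9.378.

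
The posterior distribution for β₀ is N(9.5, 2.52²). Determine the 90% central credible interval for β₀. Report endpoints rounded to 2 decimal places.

[5.35, 13.65]

The posterior is symmetric, so the 90% equal-tailed interval is β₀ = 9.5 ± z·2.52 with z = 1.645.
Half-width: 1.645 × 2.52 = 4.15.
9.5 − 4.15 = 5.35; 9.5 + 4.15 = 13.65.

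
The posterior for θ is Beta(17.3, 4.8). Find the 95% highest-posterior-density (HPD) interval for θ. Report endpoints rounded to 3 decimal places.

The posterior is unimodal and skewed, so the HPD interval has equal density at both endpoints and is the shortest 95% interval.
Solving f(0.614) = f(0.937) with F(0.937) − F(0.614) = 0.95 gives [0.614, 0.937].
For comparison, the equal-tailed interval is [0.593, 0.924]; the HPD is narrower and shifted toward the mode.

[0.614, 0.937]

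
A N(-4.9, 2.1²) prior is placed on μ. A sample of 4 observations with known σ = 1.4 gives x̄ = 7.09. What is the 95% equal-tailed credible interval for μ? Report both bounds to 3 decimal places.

[4.589, 7.193]

Posterior precision = 1/2.1² + 4/1.4² = 0.2268 + 2.0408 = 2.2676, so posterior SD = 0.6641.
Posterior mean = (-4.9/2.1² + 4·7.09/1.4²) / 2.2676 = 5.8910.
Interval: 5.8910 ± 1.960 × 0.6641 → [4.589, 7.193].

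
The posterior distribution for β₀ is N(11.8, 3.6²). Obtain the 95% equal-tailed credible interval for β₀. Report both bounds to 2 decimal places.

[4.74, 18.86]

The posterior is symmetric, so the 95% equal-tailed interval is β₀ = 11.8 ± z·3.6 with z = 1.960.
Half-width: 1.960 × 3.6 = 7.06.
11.8 − 7.06 = 4.74; 11.8 + 7.06 = 18.86.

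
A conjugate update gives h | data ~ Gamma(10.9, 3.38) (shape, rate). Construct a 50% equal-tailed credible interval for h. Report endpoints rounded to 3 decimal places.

[2.524, 3.819]

Posterior: Gamma(shape 10.9, rate 3.38).
Equal-tailed 50% interval: Gamma(10.9, 3.38) quantiles at 0.25 and 0.75.
Posterior mean ≈ 3.225, SD ≈ 0.977; a Normal approximation gives roughly [2.566, 3.884].
Exact: lower = 2.524; upper = 3.819.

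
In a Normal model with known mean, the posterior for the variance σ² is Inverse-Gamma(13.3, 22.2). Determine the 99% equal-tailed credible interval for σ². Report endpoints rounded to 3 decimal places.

Inverse-Gamma(13.3, 22.2) quantiles: F⁻¹(0.005) and F⁻¹(0.995).
Equivalently, 1/σ² ~ Gamma(13.3, rate = 22.2); invert its 0.995 and 0.005 quantiles.
Posterior mean ≈ 1.805, SD ≈ 0.537; a Normal approximation gives roughly [0.422, 3.188].
Exact: lower = 0.904; upper = 3.845.

[0.904, 3.845]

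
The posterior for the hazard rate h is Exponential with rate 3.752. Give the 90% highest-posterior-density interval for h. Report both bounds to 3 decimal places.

The exponential density is strictly decreasing on [0, ∞), so the HPD interval is anchored at 0: [0, q] with P(h ≤ q) = 0.90.
q = −ln(1 − 0.90) / 3.752 = 2.3026 / 3.752 = 0.614.

[0.000, 0.614]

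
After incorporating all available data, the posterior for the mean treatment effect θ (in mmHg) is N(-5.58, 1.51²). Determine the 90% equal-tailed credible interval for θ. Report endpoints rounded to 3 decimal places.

The posterior is symmetric, so the 90% equal-tailed interval is θ = -5.58 ± z·1.51 with z = 1.645.
Half-width: 1.645 × 1.51 = 2.484.
-5.58 − 2.484 = -8.064; -5.58 + 2.484 = -3.096.

[-8.064, -3.096]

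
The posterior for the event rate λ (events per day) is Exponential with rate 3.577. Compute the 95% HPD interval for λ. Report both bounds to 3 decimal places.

[0.000, 0.837]

The exponential density is strictly decreasing on [0, ∞), so the HPD interval is anchored at 0: [0, q] with P(λ ≤ q) = 0.95.
q = −ln(1 − 0.95) / 3.577 = 2.9957 / 3.577 = 0.837.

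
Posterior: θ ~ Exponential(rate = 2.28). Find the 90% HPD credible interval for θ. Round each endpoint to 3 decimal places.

[0.000, 1.010]

The exponential density is strictly decreasing on [0, ∞), so the HPD interval is anchored at 0: [0, q] with P(θ ≤ q) = 0.90.
q = −ln(1 − 0.90) / 2.28 = 2.3026 / 2.28 = 1.010.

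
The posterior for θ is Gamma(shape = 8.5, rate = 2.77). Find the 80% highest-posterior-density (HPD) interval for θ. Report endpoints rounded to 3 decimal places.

[1.620, 4.198]

The posterior is unimodal and skewed, so the HPD interval has equal density at both endpoints and is the shortest 80% interval.
Solving f(1.620) = f(4.198) with F(4.198) − F(1.620) = 0.80 gives [1.620, 4.198].
For comparison, the equal-tailed interval is [1.820, 4.471]; the HPD is narrower and shifted toward the mode.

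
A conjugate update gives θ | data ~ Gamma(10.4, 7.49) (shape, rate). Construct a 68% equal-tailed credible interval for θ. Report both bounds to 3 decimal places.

Posterior: Gamma(shape 10.4, rate 7.49).
Equal-tailed 68% interval: Gamma(10.4, 7.49) quantiles at 0.16 and 0.84.
Posterior mean ≈ 1.389, SD ≈ 0.431; a Normal approximation gives roughly [0.960, 1.817].
Exact: lower = 0.967; upper = 1.809.

[0.967, 1.809]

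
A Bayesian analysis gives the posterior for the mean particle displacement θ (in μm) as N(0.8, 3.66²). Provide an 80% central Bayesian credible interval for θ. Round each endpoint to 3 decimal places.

The posterior is symmetric, so the 80% equal-tailed interval is θ = 0.8 ± z·3.66 with z = 1.282.
Half-width: 1.282 × 3.66 = 4.690.
0.8 − 4.690 = -3.890; 0.8 + 4.690 = 5.490.

[-3.890, 5.490]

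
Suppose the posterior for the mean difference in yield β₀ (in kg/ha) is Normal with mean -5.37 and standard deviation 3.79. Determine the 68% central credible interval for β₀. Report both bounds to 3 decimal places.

The posterior is symmetric, so the 68% equal-tailed interval is β₀ = -5.37 ± z·3.79 with z = 0.994.
Half-width: 0.994 × 3.79 = 3.769.
-5.37 − 3.769 = -9.139; -5.37 + 3.769 = -1.601.

[-9.139, -1.601]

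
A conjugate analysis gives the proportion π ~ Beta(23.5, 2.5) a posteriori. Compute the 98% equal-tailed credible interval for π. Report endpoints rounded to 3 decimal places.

[0.732, 0.989]

Posterior: Beta(23.5, 2.5).
Equal-tailed 98% interval: the 0.01 and 0.99 quantiles of Beta(23.5, 2.5).
Posterior mean ≈ 0.904, SD ≈ 0.057; a Normal approximation gives roughly [0.772, 1.036].
Exact: F⁻¹(0.01) = 0.732; F⁻¹(0.99) = 0.989.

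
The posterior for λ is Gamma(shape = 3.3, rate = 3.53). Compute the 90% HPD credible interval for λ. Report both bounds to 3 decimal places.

The posterior is unimodal and skewed, so the HPD interval has equal density at both endpoints and is the shortest 90% interval.
Solving f(0.164) = f(1.679) with F(1.679) − F(0.164) = 0.90 gives [0.164, 1.679].
For comparison, the equal-tailed interval is [0.276, 1.910]; the HPD is narrower and shifted toward the mode.

[0.164, 1.679]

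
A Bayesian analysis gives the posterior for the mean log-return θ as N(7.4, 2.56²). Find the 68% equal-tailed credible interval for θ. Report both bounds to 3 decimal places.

The posterior is symmetric, so the 68% equal-tailed interval is θ = 7.4 ± z·2.56 with z = 0.994.
Half-width: 0.994 × 2.56 = 2.546.
7.4 − 2.546 = 4.854; 7.4 + 2.546 = 9.946.

[4.854, 9.946]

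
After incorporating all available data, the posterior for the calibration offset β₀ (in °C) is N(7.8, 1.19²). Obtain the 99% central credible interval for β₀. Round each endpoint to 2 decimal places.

[4.73, 10.87]

The posterior is symmetric, so the 99% equal-tailed interval is β₀ = 7.8 ± z·1.19 with z = 2.576.
Half-width: 2.576 × 1.19 = 3.07.
7.8 − 3.07 = 4.73; 7.8 + 3.07 = 10.87.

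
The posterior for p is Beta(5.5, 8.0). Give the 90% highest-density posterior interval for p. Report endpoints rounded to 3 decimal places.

The posterior is unimodal and skewed, so the HPD interval has equal density at both endpoints and is the shortest 90% interval.
Solving f(0.194) = f(0.617) with F(0.617) − F(0.194) = 0.90 gives [0.194, 0.617].
For comparison, the equal-tailed interval is [0.203, 0.628]; the HPD is narrower and shifted toward the mode.

[0.194, 0.617]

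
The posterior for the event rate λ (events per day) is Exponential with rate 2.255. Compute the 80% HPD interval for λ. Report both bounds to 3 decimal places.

[0.000, 0.714]

The exponential density is strictly decreasing on [0, ∞), so the HPD interval is anchored at 0: [0, q] with P(λ ≤ q) = 0.80.
q = −ln(1 − 0.80) / 2.255 = 1.6094 / 2.255 = 0.714.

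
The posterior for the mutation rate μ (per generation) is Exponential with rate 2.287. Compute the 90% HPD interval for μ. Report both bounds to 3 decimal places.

The exponential density is strictly decreasing on [0, ∞), so the HPD interval is anchored at 0: [0, q] with P(μ ≤ q) = 0.90.
q = −ln(1 − 0.90) / 2.287 = 2.3026 / 2.287 = 1.007.

[0.000, 1.007]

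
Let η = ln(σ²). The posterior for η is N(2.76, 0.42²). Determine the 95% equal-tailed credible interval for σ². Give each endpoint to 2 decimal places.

[6.94, 35.99]

On the log scale the 95% interval is 2.76 ± 1.960 × 0.42 = [1.9368, 3.5832].
Exponentiate: [e^1.9368, e^3.5832] = [6.94, 35.99].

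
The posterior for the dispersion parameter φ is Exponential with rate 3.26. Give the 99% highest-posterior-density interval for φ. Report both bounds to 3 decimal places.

[0.000, 1.413]

The exponential density is strictly decreasing on [0, ∞), so the HPD interval is anchored at 0: [0, q] with P(φ ≤ q) = 0.99.
q = −ln(1 − 0.99) / 3.26 = 4.6052 / 3.26 = 1.413.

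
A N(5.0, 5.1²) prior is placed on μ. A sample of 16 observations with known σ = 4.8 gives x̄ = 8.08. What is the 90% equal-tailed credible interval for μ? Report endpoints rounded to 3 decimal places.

Posterior precision = 1/5.1² + 16/4.8² = 0.0384 + 0.6944 = 0.7329, so posterior SD = 1.1681.
Posterior mean = (5.0/5.1² + 16·8.08/4.8²) / 0.7329 = 7.9184.
Interval: 7.9184 ± 1.645 × 1.1681 → [5.997, 9.840].

[5.997, 9.840]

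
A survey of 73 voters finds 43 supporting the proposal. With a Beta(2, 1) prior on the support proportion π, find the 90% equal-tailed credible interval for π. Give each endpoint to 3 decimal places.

[0.499, 0.683]

Posterior: Beta(2+43, 1+30) = Beta(45, 31).
Equal-tailed 90% interval: the 0.05 and 0.95 quantiles of Beta(45, 31).
Posterior mean ≈ 0.592, SD ≈ 0.056; a Normal approximation gives roughly [0.500, 0.684].
Exact: F⁻¹(0.05) = 0.499; F⁻¹(0.95) = 0.683.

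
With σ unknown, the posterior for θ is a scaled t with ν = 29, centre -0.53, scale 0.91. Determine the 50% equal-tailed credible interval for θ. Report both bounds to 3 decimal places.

[-1.152, 0.092]

The t_29 distribution is symmetric; the 50% interval is -0.53 ± t·0.91 with t_{0.75,29} = 0.683.
Half-width: 0.683 × 0.91 = 0.622.
-0.53 − 0.622 = -1.152; -0.53 + 0.622 = 0.092.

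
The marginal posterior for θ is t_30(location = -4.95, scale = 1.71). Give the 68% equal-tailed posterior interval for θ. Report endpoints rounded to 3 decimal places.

[-6.679, -3.221]

The t_30 distribution is symmetric; the 68% interval is -4.95 ± t·1.71 with t_{0.84,30} = 1.011.
Half-width: 1.011 × 1.71 = 1.729.
-4.95 − 1.729 = -6.679; -4.95 + 1.729 = -3.221.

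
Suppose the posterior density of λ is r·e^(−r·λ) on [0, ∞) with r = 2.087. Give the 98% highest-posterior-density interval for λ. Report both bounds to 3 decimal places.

The exponential density is strictly decreasing on [0, ∞), so the HPD interval is anchored at 0: [0, q] with P(λ ≤ q) = 0.98.
q = −ln(1 − 0.98) / 2.087 = 3.9120 / 2.087 = 1.874.

[0.000, 1.874]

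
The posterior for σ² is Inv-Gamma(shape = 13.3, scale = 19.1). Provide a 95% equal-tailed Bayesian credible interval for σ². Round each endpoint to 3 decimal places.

Inverse-Gamma(13.3, 19.1) quantiles: F⁻¹(0.025) and F⁻¹(0.975).
Equivalently, 1/σ² ~ Gamma(13.3, rate = 19.1); invert its 0.975 and 0.025 quantiles.
Posterior mean ≈ 1.553, SD ≈ 0.462; a Normal approximation gives roughly [0.647, 2.458].
Exact: lower = 0.895; upper = 2.675.

[0.895, 2.675]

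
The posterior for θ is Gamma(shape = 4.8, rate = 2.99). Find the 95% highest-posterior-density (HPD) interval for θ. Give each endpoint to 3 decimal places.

[0.369, 3.056]

The posterior is unimodal and skewed, so the HPD interval has equal density at both endpoints and is the shortest 95% interval.
Solving f(0.369) = f(3.056) with F(3.056) − F(0.369) = 0.95 gives [0.369, 3.056].
For comparison, the equal-tailed interval is [0.506, 3.328]; the HPD is narrower and shifted toward the mode.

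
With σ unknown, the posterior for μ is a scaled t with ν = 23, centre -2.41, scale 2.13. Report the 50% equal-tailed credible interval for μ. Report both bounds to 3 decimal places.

[-3.870, -0.950]

The t_23 distribution is symmetric; the 50% interval is -2.41 ± t·2.13 with t_{0.75,23} = 0.685.
Half-width: 0.685 × 2.13 = 1.460.
-2.41 − 1.460 = -3.870; -2.41 + 1.460 = -0.950.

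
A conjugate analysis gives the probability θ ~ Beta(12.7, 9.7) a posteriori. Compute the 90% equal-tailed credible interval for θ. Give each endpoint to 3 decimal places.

Posterior: Beta(12.7, 9.7).
Equal-tailed 90% interval: the 0.05 and 0.95 quantiles of Beta(12.7, 9.7).
Posterior mean ≈ 0.567, SD ≈ 0.102; a Normal approximation gives roughly [0.398, 0.735].
Exact: F⁻¹(0.05) = 0.395; F⁻¹(0.95) = 0.732.

[0.395, 0.732]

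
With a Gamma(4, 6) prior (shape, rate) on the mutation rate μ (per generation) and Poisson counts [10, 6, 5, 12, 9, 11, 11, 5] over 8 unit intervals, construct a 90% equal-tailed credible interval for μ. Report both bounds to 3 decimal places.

Posterior: Gamma(4+69, 6+8) = Gamma(73, 14) (shape, rate).
Equal-tailed 90% interval: Gamma(73, 14) quantiles at 0.05 and 0.95.
Posterior mean ≈ 5.214, SD ≈ 0.610; a Normal approximation gives roughly [4.210, 6.218].
Exact: lower = 4.253; upper = 6.257.

[4.253, 6.257]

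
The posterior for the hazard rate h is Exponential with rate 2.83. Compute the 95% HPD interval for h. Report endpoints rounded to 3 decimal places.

[0.000, 1.059]

The exponential density is strictly decreasing on [0, ∞), so the HPD interval is anchored at 0: [0, q] with P(h ≤ q) = 0.95.
q = −ln(1 − 0.95) / 2.83 = 2.9957 / 2.83 = 1.059.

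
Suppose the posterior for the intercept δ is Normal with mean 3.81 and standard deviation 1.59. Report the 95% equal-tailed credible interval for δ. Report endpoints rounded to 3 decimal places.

[0.694, 6.926]

The posterior is symmetric, so the 95% equal-tailed interval is δ = 3.81 ± z·1.59 with z = 1.960.
Half-width: 1.960 × 1.59 = 3.116.
3.81 − 3.116 = 0.694; 3.81 + 3.116 = 6.926.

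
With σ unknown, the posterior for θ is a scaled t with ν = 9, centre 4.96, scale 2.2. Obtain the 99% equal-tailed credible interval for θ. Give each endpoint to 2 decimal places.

The t_9 distribution is symmetric; the 99% interval is 4.96 ± t·2.2 with t_{0.995,9} = 3.250.
Half-width: 3.250 × 2.2 = 7.15.
4.96 − 7.15 = -2.19; 4.96 + 7.15 = 12.11.

[-2.19, 12.11]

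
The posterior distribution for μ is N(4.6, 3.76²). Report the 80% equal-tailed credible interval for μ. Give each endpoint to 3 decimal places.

The posterior is symmetric, so the 80% equal-tailed interval is μ = 4.6 ± z·3.76 with z = 1.282.
Half-width: 1.282 × 3.76 = 4.819.
4.6 − 4.819 = -0.219; 4.6 + 4.819 = 9.419.

[-0.219, 9.419]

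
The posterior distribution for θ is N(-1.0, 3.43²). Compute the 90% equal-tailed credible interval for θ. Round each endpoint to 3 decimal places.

[-6.642, 4.642]

The posterior is symmetric, so the 90% equal-tailed interval is θ = -1.0 ± z·3.43 with z = 1.645.
Half-width: 1.645 × 3.43 = 5.642.
-1.0 − 5.642 = -6.642; -1.0 + 5.642 = 4.642.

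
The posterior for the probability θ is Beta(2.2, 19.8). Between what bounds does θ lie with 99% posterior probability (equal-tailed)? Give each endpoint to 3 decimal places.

Posterior: Beta(2.2, 19.8).
Equal-tailed 99% interval: the 0.005 and 0.995 quantiles of Beta(2.2, 19.8).
Posterior mean ≈ 0.100, SD ≈ 0.063; a Normal approximation gives roughly [-0.061, 0.261].
Exact: F⁻¹(0.005) = 0.007; F⁻¹(0.995) = 0.319.

[0.007, 0.319]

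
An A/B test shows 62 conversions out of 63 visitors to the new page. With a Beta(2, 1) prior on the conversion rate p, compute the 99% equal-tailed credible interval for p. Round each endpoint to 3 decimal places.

[0.891, 0.998]

Posterior: Beta(2+62, 1+1) = Beta(64, 2).
Equal-tailed 99% interval: the 0.005 and 0.995 quantiles of Beta(64, 2).
Posterior mean ≈ 0.970, SD ≈ 0.021; a Normal approximation gives roughly [0.916, 1.024].
Exact: F⁻¹(0.005) = 0.891; F⁻¹(0.995) = 0.998.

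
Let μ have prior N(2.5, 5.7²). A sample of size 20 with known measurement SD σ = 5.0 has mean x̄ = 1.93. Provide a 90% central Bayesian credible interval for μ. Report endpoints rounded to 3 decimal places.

Posterior precision = 1/5.7² + 20/5.0² = 0.0308 + 0.8000 = 0.8308, so posterior SD = 1.0971.
Posterior mean = (2.5/5.7² + 20·1.93/5.0²) / 0.8308 = 1.9511.
Interval: 1.9511 ± 1.645 × 1.0971 → [0.147, 3.756].

[0.147, 3.756]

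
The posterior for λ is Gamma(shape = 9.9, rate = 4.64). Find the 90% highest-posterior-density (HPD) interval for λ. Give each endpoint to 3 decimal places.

The posterior is unimodal and skewed, so the HPD interval has equal density at both endpoints and is the shortest 90% interval.
Solving f(1.039) = f(3.192) with F(3.192) − F(1.039) = 0.90 gives [1.039, 3.192].
For comparison, the equal-tailed interval is [1.153, 3.358]; the HPD is narrower and shifted toward the mode.

[1.039, 3.192]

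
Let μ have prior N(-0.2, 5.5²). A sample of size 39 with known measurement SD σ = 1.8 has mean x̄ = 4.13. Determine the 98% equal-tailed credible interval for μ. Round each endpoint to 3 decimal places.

[3.449, 4.788]

Posterior precision = 1/5.5² + 39/1.8² = 0.0331 + 12.0370 = 12.0701, so posterior SD = 0.2878.
Posterior mean = (-0.2/5.5² + 39·4.13/1.8²) / 12.0701 = 4.1181.
Interval: 4.1181 ± 2.326 × 0.2878 → [3.449, 4.788].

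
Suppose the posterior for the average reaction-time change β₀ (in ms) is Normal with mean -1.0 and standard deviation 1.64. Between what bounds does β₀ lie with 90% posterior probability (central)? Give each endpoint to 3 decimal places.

The posterior is symmetric, so the 90% equal-tailed interval is β₀ = -1.0 ± z·1.64 with z = 1.645.
Half-width: 1.645 × 1.64 = 2.698.
-1.0 − 2.698 = -3.698; -1.0 + 2.698 = 1.698.

[-3.698, 1.698]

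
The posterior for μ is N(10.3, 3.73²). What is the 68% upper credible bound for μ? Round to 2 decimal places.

Need U with P(μ ≤ U) = 0.68: U = 10.3 + z_{0.32}·3.73.
z = 0.468; U = 10.3 + 0.468 × 3.73 = 12.04.

12.04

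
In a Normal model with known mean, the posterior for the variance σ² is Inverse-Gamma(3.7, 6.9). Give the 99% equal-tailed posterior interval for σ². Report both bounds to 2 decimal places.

[0.66, 12.25]

Inverse-Gamma(3.7, 6.9) quantiles: F⁻¹(0.005) and F⁻¹(0.995).
Equivalently, 1/σ² ~ Gamma(3.7, rate = 6.9); invert its 0.995 and 0.005 quantiles.
Posterior mean ≈ 2.56, SD ≈ 1.96; a Normal approximation gives roughly [-2.49, 7.60].
Exact: lower = 0.66; upper = 12.25.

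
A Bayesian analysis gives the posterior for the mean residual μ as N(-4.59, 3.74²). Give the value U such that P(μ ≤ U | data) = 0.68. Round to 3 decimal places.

Need U with P(μ ≤ U) = 0.68: U = -4.59 + z_{0.32}·3.74.
z = 0.468; U = -4.59 + 0.468 × 3.74 = -2.841.

-2.841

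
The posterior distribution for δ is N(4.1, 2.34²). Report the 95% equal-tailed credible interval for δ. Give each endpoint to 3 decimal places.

The posterior is symmetric, so the 95% equal-tailed interval is δ = 4.1 ± z·2.34 with z = 1.960.
Half-width: 1.960 × 2.34 = 4.586.
4.1 − 4.586 = -0.486; 4.1 + 4.586 = 8.686.

[-0.486, 8.686]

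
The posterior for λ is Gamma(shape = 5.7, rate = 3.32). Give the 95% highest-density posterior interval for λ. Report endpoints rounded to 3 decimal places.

[0.478, 3.144]

The posterior is unimodal and skewed, so the HPD interval has equal density at both endpoints and is the shortest 95% interval.
Solving f(0.478) = f(3.144) with F(3.144) − F(0.478) = 0.95 gives [0.478, 3.144].
For comparison, the equal-tailed interval is [0.610, 3.387]; the HPD is narrower and shifted toward the mode.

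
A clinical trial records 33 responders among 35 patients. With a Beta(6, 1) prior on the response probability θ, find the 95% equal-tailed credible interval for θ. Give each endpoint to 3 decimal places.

Posterior: Beta(6+33, 1+2) = Beta(39, 3).
Equal-tailed 95% interval: the 0.025 and 0.975 quantiles of Beta(39, 3).
Posterior mean ≈ 0.929, SD ≈ 0.039; a Normal approximation gives roughly [0.852, 1.006].
Exact: F⁻¹(0.025) = 0.835; F⁻¹(0.975) = 0.985.

[0.835, 0.985]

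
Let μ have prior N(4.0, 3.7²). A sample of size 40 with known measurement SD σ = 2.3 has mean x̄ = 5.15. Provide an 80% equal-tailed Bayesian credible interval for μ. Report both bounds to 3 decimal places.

[4.675, 5.603]

Posterior precision = 1/3.7² + 40/2.3² = 0.0730 + 7.5614 = 7.6345, so posterior SD = 0.3619.
Posterior mean = (4.0/3.7² + 40·5.15/2.3²) / 7.6345 = 5.1390.
Interval: 5.1390 ± 1.282 × 0.3619 → [4.675, 5.603].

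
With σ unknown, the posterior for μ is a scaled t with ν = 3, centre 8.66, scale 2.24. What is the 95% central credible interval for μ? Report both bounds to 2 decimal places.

The t_3 distribution is symmetric; the 95% interval is 8.66 ± t·2.24 with t_{0.975,3} = 3.182.
Half-width: 3.182 × 2.24 = 7.13.
8.66 − 7.13 = 1.53; 8.66 + 7.13 = 15.79.

[1.53, 15.79]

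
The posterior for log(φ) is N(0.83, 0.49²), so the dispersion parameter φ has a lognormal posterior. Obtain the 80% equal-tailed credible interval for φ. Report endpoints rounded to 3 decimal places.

On the log scale the 80% interval is 0.83 ± 1.282 × 0.49 = [0.2020, 1.4580].
Exponentiate: [e^0.2020, e^1.4580] = [1.224, 4.297].

[1.224, 4.297]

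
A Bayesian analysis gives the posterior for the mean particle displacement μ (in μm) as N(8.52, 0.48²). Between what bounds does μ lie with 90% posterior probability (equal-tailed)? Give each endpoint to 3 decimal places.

[7.730, 9.310]

The posterior is symmetric, so the 90% equal-tailed interval is μ = 8.52 ± z·0.48 with z = 1.645.
Half-width: 1.645 × 0.48 = 0.790.
8.52 − 0.790 = 7.730; 8.52 + 0.790 = 9.310.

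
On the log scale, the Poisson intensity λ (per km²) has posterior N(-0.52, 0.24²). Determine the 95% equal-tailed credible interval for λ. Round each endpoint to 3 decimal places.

On the log scale the 95% interval is -0.52 ± 1.960 × 0.24 = [-0.9904, -0.0496].
Exponentiate: [e^-0.9904, e^-0.0496] = [0.371, 0.952].

[0.371, 0.952]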